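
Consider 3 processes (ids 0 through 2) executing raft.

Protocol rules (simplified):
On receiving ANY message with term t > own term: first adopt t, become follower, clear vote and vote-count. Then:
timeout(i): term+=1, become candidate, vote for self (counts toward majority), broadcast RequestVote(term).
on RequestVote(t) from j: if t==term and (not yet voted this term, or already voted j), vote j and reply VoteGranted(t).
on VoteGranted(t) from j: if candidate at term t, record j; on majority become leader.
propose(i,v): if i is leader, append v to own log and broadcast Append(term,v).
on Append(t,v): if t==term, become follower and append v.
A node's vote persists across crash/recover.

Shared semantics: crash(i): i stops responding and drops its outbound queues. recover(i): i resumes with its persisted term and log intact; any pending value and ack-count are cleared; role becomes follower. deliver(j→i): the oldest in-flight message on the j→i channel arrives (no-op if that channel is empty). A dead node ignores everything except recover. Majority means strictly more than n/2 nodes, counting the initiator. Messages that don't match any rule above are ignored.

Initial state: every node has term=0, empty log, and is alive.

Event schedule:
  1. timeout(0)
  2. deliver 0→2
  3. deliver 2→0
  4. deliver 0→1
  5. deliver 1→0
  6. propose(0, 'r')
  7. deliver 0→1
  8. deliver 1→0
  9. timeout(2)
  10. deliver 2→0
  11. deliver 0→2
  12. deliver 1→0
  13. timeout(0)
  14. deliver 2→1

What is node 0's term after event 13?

3

step 1 timeout(0): 0={cand,t=1,log=-}
step 2 deliver 0→2: 2={foll,t=1,log=-}
step 3 deliver 2→0: 0={lead,t=1,log=-}
step 4 deliver 0→1: 1={foll,t=1,log=-}
step 5 deliver 1→0: —
step 6 propose(0,'r'): 0={lead,t=1,log=r}
step 7 deliver 0→1: 1={foll,t=1,log=r}
step 8 deliver 1→0: —
step 9 timeout(2): 2={cand,t=2,log=-}
step 10 deliver 2→0: 0={foll,t=2,log=r}
step 11 deliver 0→2: —
step 12 deliver 1→0: —
step 13 timeout(0): 0={cand,t=3,log=r}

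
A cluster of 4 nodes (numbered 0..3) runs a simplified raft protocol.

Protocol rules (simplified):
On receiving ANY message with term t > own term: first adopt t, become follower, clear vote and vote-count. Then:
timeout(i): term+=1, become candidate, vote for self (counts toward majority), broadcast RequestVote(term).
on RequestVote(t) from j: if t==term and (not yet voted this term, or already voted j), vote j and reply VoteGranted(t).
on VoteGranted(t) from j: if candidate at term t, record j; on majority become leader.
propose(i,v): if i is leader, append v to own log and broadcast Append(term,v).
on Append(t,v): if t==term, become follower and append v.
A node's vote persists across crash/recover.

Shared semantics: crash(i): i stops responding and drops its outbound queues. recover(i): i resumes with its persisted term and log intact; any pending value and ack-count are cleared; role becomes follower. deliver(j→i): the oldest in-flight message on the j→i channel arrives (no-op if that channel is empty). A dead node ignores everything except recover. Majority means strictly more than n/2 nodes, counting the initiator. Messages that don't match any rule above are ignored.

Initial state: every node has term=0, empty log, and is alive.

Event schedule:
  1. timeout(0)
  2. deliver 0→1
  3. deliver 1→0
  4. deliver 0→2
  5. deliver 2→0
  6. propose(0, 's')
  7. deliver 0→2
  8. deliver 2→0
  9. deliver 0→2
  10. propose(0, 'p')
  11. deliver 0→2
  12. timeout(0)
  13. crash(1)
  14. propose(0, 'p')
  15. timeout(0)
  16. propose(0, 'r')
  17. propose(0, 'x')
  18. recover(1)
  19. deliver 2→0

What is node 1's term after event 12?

[1] timeout(0) → N0(cand t1 [-])
[2] deliver 0→1 → N1(foll t1 [-])
[3] deliver 1→0 → ∅
[4] deliver 0→2 → N2(foll t1 [-])
[5] deliver 2→0 → N0(lead t1 [-])
[6] propose(0,'s') → N0(lead t1 [s])
[7] deliver 0→2 → N2(foll t1 [s])
[8] deliver 2→0 → ∅
[9] deliver 0→2 → ∅
[10] propose(0,'p') → N0(lead t1 [s,p])
[11] deliver 0→2 → N2(foll t1 [s,p])
[12] timeout(0) → N0(cand t2 [s,p])

1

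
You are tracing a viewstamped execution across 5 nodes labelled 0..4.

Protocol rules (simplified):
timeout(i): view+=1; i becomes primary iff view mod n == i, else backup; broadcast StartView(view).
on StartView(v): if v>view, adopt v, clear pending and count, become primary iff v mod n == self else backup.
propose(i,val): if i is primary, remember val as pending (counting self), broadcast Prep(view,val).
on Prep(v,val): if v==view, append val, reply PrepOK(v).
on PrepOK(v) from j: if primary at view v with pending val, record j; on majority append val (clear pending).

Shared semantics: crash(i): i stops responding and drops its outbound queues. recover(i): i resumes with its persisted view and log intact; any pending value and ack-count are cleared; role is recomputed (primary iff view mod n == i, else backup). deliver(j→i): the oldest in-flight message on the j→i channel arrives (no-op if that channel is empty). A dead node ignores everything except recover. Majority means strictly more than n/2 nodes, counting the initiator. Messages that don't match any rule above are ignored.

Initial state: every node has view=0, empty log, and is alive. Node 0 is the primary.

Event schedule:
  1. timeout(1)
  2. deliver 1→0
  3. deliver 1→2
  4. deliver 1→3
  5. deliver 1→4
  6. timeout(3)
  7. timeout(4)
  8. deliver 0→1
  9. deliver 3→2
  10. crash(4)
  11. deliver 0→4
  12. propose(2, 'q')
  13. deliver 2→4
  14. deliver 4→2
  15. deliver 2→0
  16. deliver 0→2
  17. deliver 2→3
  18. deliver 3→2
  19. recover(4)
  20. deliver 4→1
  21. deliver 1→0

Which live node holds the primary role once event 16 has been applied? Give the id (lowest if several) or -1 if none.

1

step 1 timeout(1): 1={prim,v=1,log=-}
step 2 deliver 1→0: 0={back,v=1,log=-}
step 3 deliver 1→2: 2={back,v=1,log=-}
step 4 deliver 1→3: 3={back,v=1,log=-}
step 5 deliver 1→4: 4={back,v=1,log=-}
step 6 timeout(3): 3={back,v=2,log=-}
step 7 timeout(4): 4={back,v=2,log=-}
step 8 deliver 0→1: —
step 9 deliver 3→2: 2={prim,v=2,log=-}
step 10 crash(4): 4={✗back,v=2,log=-}
step 11 deliver 0→4: —
step 12 propose(2,'q'): —
step 13 deliver 2→4: —
step 14 deliver 4→2: —
step 15 deliver 2→0: —
step 16 deliver 0→2: —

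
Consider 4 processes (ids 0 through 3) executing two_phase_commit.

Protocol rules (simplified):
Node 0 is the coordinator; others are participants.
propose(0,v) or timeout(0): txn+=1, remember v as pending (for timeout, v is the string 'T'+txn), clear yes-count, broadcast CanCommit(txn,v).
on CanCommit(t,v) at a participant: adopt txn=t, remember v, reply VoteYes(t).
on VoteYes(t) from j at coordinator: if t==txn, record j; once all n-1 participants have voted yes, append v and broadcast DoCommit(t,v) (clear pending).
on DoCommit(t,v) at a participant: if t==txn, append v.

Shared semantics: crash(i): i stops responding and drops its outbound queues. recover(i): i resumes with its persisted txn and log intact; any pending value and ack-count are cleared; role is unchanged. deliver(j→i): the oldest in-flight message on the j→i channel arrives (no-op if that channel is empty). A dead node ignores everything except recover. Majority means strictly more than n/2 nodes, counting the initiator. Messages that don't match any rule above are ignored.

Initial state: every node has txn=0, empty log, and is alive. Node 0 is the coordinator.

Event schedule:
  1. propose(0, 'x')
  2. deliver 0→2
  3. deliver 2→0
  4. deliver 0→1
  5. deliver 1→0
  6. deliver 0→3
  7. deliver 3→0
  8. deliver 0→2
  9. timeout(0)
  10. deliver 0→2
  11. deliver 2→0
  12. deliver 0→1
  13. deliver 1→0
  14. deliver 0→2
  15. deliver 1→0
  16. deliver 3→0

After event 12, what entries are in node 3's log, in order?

empty

e1 propose(0,'x'): 0[coor,t=1,-]
e2 deliver 0→2: 2[part,t=1,-]
e3 deliver 2→0: ·
e4 deliver 0→1: 1[part,t=1,-]
e5 deliver 1→0: ·
e6 deliver 0→3: 3[part,t=1,-]
e7 deliver 3→0: 0[coor,t=1,x]
e8 deliver 0→2: 2[part,t=1,x]
e9 timeout(0): 0[coor,t=2,x]
e10 deliver 0→2: 2[part,t=2,x]
e11 deliver 2→0: ·
e12 deliver 0→1: 1[part,t=1,x]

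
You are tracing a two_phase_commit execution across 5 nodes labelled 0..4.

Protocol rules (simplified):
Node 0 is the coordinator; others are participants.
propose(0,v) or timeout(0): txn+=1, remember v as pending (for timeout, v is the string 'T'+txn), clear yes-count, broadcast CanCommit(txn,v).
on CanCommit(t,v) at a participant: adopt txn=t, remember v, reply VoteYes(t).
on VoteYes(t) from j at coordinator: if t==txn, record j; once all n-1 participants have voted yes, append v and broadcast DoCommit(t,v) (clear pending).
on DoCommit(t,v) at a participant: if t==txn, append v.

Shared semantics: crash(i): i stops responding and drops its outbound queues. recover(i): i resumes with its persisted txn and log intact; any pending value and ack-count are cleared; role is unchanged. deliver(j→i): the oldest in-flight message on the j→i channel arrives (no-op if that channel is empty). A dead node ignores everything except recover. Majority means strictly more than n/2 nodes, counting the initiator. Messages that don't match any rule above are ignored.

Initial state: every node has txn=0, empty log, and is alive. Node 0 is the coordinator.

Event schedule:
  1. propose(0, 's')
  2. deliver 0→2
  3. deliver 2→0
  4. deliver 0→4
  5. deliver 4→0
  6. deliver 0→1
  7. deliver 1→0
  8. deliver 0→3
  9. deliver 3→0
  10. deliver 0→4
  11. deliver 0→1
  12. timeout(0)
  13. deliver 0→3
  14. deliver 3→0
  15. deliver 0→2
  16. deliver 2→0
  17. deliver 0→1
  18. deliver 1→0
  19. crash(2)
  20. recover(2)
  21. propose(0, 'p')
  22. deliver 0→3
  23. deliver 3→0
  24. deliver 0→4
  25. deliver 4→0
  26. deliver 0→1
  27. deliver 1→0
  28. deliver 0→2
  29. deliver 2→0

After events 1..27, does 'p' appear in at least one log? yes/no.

e1 propose(0,'s'): 0[coor,t=1,-]
e2 deliver 0→2: 2[part,t=1,-]
e3 deliver 2→0: ·
e4 deliver 0→4: 4[part,t=1,-]
e5 deliver 4→0: ·
e6 deliver 0→1: 1[part,t=1,-]
e7 deliver 1→0: ·
e8 deliver 0→3: 3[part,t=1,-]
e9 deliver 3→0: 0[coor,t=1,s]
e10 deliver 0→4: 4[part,t=1,s]
e11 deliver 0→1: 1[part,t=1,s]
e12 timeout(0): 0[coor,t=2,s]
e13 deliver 0→3: 3[part,t=1,s]
e14 deliver 3→0: ·
e15 deliver 0→2: 2[part,t=1,s]
e16 deliver 2→0: ·
e17 deliver 0→1: 1[part,t=2,s]
e18 deliver 1→0: ·
e19 crash(2): 2[✗part,t=1,s]
e20 recover(2): 2[part,t=1,s]
e21 propose(0,'p'): 0[coor,t=3,s]
e22 deliver 0→3: 3[part,t=2,s]
e23 deliver 3→0: ·
e24 deliver 0→4: 4[part,t=2,s]
e25 deliver 4→0: ·
e26 deliver 0→1: 1[part,t=3,s]
e27 deliver 1→0: ·

no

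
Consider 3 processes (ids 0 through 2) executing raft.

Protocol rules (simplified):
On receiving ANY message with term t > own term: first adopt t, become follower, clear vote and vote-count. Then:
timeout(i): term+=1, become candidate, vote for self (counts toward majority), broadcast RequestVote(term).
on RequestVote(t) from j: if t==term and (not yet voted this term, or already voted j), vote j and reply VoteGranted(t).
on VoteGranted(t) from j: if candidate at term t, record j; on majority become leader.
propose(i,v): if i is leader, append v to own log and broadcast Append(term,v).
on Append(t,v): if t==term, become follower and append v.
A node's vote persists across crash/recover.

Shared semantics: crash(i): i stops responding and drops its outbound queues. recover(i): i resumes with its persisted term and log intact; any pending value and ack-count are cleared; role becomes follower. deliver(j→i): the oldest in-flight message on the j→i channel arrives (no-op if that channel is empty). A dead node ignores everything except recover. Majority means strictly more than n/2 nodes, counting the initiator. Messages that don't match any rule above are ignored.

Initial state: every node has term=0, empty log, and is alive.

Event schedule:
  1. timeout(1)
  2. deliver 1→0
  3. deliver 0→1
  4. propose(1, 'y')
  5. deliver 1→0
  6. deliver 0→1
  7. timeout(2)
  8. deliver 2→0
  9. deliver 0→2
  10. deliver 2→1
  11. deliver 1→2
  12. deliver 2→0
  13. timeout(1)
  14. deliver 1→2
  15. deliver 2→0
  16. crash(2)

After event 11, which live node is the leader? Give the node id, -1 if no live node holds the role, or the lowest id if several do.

1

after 1 — timeout(1): n1:cand/t1/[-]
after 2 — deliver 1→0: n0:foll/t1/[-]
after 3 — deliver 0→1: n1:lead/t1/[-]
after 4 — propose(1,'y'): n1:lead/t1/[y]
after 5 — deliver 1→0: n0:foll/t1/[y]
after 6 — deliver 0→1: ·
after 7 — timeout(2): n2:cand/t1/[-]
after 8 — deliver 2→0: ·
after 9 — deliver 0→2: ·
after 10 — deliver 2→1: ·
after 11 — deliver 1→2: ·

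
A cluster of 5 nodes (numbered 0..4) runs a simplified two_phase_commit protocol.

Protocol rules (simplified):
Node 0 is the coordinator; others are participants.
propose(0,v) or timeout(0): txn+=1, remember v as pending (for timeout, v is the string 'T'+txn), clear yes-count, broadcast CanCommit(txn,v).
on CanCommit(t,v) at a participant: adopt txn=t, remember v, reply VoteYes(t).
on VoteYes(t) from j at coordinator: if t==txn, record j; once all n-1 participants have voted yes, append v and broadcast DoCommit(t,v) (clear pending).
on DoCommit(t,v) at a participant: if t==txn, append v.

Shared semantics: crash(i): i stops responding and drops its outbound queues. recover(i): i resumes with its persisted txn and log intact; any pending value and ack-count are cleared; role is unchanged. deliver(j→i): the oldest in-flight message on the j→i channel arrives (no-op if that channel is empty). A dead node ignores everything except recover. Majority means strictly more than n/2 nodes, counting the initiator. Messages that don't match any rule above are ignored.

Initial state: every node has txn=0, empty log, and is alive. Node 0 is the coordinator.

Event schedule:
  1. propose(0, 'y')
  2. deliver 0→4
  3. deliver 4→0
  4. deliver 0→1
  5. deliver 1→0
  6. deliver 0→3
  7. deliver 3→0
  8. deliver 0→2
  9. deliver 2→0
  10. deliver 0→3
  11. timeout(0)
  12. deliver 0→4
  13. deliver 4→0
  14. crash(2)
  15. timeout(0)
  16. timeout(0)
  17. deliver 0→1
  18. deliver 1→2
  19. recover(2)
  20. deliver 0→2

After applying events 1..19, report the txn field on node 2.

1

after 1 — propose(0,'y'): n0:coor/t1/[-]
after 2 — deliver 0→4: n4:part/t1/[-]
after 3 — deliver 4→0: ·
after 4 — deliver 0→1: n1:part/t1/[-]
after 5 — deliver 1→0: ·
after 6 — deliver 0→3: n3:part/t1/[-]
after 7 — deliver 3→0: ·
after 8 — deliver 0→2: n2:part/t1/[-]
after 9 — deliver 2→0: n0:coor/t1/[y]
after 10 — deliver 0→3: n3:part/t1/[y]
after 11 — timeout(0): n0:coor/t2/[y]
after 12 — deliver 0→4: n4:part/t1/[y]
after 13 — deliver 4→0: ·
after 14 — crash(2): n2:✗part/t1/[-]
after 15 — timeout(0): n0:coor/t3/[y]
after 16 — timeout(0): n0:coor/t4/[y]
after 17 — deliver 0→1: n1:part/t1/[y]
after 18 — deliver 1→2: ·
after 19 — recover(2): n2:part/t1/[-]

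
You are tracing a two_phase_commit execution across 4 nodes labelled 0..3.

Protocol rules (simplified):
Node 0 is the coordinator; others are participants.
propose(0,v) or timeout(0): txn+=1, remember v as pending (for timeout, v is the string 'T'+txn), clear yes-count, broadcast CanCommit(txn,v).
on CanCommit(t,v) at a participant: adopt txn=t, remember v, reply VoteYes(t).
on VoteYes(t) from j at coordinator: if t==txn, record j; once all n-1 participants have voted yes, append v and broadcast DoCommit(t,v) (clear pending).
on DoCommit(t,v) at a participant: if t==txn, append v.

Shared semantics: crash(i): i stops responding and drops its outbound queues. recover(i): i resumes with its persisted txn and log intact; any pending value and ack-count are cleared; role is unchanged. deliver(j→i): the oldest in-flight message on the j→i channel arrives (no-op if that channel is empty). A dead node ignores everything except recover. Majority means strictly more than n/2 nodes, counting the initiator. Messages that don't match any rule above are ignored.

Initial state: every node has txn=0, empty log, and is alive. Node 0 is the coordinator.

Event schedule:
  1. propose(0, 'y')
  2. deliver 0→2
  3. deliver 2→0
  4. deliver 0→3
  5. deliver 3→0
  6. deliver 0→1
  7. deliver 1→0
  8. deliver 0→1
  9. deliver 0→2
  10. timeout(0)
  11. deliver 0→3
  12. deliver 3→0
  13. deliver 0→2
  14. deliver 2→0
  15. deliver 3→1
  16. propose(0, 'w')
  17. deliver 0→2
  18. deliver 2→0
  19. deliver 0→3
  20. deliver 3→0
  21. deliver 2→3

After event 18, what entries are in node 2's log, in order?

e1 propose(0,'y'): 0[coor,t=1,-]
e2 deliver 0→2: 2[part,t=1,-]
e3 deliver 2→0: ·
e4 deliver 0→3: 3[part,t=1,-]
e5 deliver 3→0: ·
e6 deliver 0→1: 1[part,t=1,-]
e7 deliver 1→0: 0[coor,t=1,y]
e8 deliver 0→1: 1[part,t=1,y]
e9 deliver 0→2: 2[part,t=1,y]
e10 timeout(0): 0[coor,t=2,y]
e11 deliver 0→3: 3[part,t=1,y]
e12 deliver 3→0: ·
e13 deliver 0→2: 2[part,t=2,y]
e14 deliver 2→0: ·
e15 deliver 3→1: ·
e16 propose(0,'w'): 0[coor,t=3,y]
e17 deliver 0→2: 2[part,t=3,y]
e18 deliver 2→0: ·

y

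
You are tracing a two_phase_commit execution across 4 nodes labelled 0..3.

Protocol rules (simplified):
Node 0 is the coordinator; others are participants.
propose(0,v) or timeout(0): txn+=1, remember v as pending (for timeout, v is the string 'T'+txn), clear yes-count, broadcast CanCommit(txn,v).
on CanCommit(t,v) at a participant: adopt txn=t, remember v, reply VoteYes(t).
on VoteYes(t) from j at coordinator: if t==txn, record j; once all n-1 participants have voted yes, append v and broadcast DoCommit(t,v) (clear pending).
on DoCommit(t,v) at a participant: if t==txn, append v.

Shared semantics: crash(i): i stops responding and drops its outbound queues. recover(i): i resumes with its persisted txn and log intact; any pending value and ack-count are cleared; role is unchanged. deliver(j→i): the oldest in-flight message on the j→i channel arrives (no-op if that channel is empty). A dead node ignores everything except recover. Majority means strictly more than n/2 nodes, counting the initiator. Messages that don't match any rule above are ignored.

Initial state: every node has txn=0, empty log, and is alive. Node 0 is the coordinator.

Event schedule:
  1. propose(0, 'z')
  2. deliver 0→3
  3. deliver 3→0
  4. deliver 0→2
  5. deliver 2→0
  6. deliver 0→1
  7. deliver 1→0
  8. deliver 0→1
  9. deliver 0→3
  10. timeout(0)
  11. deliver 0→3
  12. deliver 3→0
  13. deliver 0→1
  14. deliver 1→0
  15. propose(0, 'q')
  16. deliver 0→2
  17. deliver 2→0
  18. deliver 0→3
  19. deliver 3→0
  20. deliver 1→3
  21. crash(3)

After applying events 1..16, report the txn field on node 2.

1

1. propose(0,'z'):  <0:coor t1 ->
2. deliver 0→3:  <3:part t1 ->
3. deliver 3→0:  nop
4. deliver 0→2:  <2:part t1 ->
5. deliver 2→0:  nop
6. deliver 0→1:  <1:part t1 ->
7. deliver 1→0:  <0:coor t1 z>
8. deliver 0→1:  <1:part t1 z>
9. deliver 0→3:  <3:part t1 z>
10. timeout(0):  <0:coor t2 z>
11. deliver 0→3:  <3:part t2 z>
12. deliver 3→0:  nop
13. deliver 0→1:  <1:part t2 z>
14. deliver 1→0:  nop
15. propose(0,'q'):  <0:coor t3 z>
16. deliver 0→2:  <2:part t1 z>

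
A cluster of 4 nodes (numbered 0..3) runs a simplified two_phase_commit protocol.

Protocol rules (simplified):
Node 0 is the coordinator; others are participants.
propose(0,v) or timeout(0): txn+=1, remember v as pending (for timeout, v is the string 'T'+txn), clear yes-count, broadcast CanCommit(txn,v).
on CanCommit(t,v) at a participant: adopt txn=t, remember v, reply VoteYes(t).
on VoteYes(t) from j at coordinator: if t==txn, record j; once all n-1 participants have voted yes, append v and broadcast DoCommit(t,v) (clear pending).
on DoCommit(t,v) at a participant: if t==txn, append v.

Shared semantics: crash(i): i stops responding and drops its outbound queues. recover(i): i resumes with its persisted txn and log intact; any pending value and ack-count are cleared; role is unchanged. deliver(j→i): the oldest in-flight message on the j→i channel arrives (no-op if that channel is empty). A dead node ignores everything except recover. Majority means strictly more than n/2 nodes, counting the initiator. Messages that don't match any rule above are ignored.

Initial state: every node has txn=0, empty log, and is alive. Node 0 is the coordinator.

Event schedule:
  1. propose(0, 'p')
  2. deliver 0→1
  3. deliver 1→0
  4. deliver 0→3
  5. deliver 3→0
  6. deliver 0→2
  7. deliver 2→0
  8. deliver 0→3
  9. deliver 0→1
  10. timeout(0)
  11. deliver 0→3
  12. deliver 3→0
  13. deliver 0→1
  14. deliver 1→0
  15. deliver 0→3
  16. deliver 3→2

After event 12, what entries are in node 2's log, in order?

1. propose(0,'p'):  <0:coor t1 ->
2. deliver 0→1:  <1:part t1 ->
3. deliver 1→0:  nop
4. deliver 0→3:  <3:part t1 ->
5. deliver 3→0:  nop
6. deliver 0→2:  <2:part t1 ->
7. deliver 2→0:  <0:coor t1 p>
8. deliver 0→3:  <3:part t1 p>
9. deliver 0→1:  <1:part t1 p>
10. timeout(0):  <0:coor t2 p>
11. deliver 0→3:  <3:part t2 p>
12. deliver 3→0:  nop

empty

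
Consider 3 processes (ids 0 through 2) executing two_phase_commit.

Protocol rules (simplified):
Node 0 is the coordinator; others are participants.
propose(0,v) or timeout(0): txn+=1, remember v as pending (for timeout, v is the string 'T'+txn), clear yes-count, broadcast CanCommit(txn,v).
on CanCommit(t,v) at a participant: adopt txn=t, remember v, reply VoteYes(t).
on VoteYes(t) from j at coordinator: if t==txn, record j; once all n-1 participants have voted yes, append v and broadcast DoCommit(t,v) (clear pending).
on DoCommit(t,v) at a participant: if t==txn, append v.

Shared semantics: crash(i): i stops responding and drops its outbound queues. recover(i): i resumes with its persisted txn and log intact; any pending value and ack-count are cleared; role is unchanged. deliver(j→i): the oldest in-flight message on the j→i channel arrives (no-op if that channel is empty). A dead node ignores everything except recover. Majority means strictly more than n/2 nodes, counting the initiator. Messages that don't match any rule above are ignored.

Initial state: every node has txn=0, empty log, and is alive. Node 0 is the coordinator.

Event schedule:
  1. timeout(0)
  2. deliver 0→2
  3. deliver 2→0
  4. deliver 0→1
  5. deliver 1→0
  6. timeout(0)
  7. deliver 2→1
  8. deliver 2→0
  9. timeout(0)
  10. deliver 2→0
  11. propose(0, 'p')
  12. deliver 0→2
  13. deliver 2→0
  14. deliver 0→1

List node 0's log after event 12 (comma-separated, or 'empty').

T1

[1] timeout(0) → N0(coor t1 [-])
[2] deliver 0→2 → N2(part t1 [-])
[3] deliver 2→0 → ∅
[4] deliver 0→1 → N1(part t1 [-])
[5] deliver 1→0 → N0(coor t1 [T1])
[6] timeout(0) → N0(coor t2 [T1])
[7] deliver 2→1 → ∅
[8] deliver 2→0 → ∅
[9] timeout(0) → N0(coor t3 [T1])
[10] deliver 2→0 → ∅
[11] propose(0,'p') → N0(coor t4 [T1])
[12] deliver 0→2 → N2(part t1 [T1])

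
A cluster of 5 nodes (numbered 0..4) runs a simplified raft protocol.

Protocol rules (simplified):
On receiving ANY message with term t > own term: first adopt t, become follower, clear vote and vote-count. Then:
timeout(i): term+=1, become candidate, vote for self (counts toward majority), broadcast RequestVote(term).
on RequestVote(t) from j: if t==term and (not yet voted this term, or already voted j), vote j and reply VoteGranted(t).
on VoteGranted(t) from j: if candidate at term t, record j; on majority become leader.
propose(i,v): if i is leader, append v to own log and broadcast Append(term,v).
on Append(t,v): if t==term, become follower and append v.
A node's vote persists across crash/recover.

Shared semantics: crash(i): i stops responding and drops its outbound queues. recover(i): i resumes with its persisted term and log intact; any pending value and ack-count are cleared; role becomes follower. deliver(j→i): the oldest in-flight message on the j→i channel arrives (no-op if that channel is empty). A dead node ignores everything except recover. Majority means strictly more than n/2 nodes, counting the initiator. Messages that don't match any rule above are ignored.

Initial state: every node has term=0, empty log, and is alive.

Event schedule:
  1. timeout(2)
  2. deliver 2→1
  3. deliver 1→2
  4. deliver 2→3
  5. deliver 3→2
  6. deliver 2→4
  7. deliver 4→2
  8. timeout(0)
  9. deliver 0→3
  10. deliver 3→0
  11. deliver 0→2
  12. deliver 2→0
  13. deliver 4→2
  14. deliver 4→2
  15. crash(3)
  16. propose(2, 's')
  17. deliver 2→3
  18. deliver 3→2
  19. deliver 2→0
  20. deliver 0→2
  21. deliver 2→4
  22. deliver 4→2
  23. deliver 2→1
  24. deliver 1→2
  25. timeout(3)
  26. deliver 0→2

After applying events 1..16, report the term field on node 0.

step 1 timeout(2): 2={cand,t=1,log=-}
step 2 deliver 2→1: 1={foll,t=1,log=-}
step 3 deliver 1→2: —
step 4 deliver 2→3: 3={foll,t=1,log=-}
step 5 deliver 3→2: 2={lead,t=1,log=-}
step 6 deliver 2→4: 4={foll,t=1,log=-}
step 7 deliver 4→2: —
step 8 timeout(0): 0={cand,t=1,log=-}
step 9 deliver 0→3: —
step 10 deliver 3→0: —
step 11 deliver 0→2: —
step 12 deliver 2→0: —
step 13 deliver 4→2: —
step 14 deliver 4→2: —
step 15 crash(3): 3={✗foll,t=1,log=-}
step 16 propose(2,'s'): 2={lead,t=1,log=s}

1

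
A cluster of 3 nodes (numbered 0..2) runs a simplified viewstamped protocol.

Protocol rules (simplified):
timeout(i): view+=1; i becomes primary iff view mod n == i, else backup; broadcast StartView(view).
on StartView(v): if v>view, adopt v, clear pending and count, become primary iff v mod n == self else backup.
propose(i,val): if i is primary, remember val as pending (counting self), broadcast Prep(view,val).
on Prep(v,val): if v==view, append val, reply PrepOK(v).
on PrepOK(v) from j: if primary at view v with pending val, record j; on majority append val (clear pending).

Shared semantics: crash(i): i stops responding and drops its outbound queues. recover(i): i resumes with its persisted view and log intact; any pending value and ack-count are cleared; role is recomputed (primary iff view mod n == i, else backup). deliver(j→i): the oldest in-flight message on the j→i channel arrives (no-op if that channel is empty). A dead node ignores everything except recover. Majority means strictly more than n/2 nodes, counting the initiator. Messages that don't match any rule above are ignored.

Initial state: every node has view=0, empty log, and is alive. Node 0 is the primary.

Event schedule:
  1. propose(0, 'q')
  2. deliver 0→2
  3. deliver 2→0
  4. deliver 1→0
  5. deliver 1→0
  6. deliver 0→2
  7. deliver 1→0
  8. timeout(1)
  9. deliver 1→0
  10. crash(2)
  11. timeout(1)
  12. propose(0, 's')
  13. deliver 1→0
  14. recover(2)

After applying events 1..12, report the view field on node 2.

0

step 1 propose(0,'q'): —
step 2 deliver 0→2: 2={back,v=0,log=q}
step 3 deliver 2→0: 0={prim,v=0,log=q}
step 4 deliver 1→0: —
step 5 deliver 1→0: —
step 6 deliver 0→2: —
step 7 deliver 1→0: —
step 8 timeout(1): 1={prim,v=1,log=-}
step 9 deliver 1→0: 0={back,v=1,log=q}
step 10 crash(2): 2={✗back,v=0,log=q}
step 11 timeout(1): 1={back,v=2,log=-}
step 12 propose(0,'s'): —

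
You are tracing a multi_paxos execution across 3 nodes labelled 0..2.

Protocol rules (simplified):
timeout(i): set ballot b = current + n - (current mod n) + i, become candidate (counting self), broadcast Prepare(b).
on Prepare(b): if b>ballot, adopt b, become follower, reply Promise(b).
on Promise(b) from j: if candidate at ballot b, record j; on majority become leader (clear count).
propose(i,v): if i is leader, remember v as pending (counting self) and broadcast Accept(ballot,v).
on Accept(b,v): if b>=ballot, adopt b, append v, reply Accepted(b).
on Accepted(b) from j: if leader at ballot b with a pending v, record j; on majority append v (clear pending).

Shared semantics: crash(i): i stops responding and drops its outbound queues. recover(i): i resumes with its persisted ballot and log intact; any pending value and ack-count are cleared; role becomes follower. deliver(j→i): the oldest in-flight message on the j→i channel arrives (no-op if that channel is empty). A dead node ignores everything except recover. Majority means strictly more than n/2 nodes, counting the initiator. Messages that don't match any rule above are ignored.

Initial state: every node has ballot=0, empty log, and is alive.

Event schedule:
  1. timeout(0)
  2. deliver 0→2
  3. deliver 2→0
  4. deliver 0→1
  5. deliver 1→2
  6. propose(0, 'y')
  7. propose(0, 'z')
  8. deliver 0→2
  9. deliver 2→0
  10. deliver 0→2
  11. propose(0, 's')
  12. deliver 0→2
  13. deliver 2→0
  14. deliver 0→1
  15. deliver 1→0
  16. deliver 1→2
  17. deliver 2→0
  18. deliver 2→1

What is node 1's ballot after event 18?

3

[1] timeout(0) → N0(cand b3 [-])
[2] deliver 0→2 → N2(foll b3 [-])
[3] deliver 2→0 → N0(lead b3 [-])
[4] deliver 0→1 → N1(foll b3 [-])
[5] deliver 1→2 → ∅
[6] propose(0,'y') → ∅
[7] propose(0,'z') → ∅
[8] deliver 0→2 → N2(foll b3 [y])
[9] deliver 2→0 → N0(lead b3 [z])
[10] deliver 0→2 → N2(foll b3 [y,z])
[11] propose(0,'s') → ∅
[12] deliver 0→2 → N2(foll b3 [y,z,s])
[13] deliver 2→0 → N0(lead b3 [z,s])
[14] deliver 0→1 → N1(foll b3 [y])
[15] deliver 1→0 → ∅
[16] deliver 1→2 → ∅
[17] deliver 2→0 → ∅
[18] deliver 2→1 → ∅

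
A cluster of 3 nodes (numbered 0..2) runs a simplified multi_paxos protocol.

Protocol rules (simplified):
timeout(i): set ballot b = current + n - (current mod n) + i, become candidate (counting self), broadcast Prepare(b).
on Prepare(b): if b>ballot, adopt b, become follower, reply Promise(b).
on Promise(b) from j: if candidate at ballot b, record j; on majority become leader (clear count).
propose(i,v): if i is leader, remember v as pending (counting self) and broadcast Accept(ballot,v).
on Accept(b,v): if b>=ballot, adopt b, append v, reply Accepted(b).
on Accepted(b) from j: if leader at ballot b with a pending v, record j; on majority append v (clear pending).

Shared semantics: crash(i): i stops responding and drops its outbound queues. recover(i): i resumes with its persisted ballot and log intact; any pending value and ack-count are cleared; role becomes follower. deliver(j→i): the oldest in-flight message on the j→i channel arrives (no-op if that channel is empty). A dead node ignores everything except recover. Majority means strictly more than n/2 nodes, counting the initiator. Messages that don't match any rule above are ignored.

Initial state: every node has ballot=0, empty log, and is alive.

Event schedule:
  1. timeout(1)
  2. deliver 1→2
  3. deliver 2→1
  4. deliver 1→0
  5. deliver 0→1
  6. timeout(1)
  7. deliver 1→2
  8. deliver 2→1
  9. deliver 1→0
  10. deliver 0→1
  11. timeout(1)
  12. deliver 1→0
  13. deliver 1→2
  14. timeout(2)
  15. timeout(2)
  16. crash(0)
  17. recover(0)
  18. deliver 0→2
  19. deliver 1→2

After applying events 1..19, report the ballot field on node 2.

step 1 timeout(1): 1={cand,b=4,log=-}
step 2 deliver 1→2: 2={foll,b=4,log=-}
step 3 deliver 2→1: 1={lead,b=4,log=-}
step 4 deliver 1→0: 0={foll,b=4,log=-}
step 5 deliver 0→1: —
step 6 timeout(1): 1={cand,b=7,log=-}
step 7 deliver 1→2: 2={foll,b=7,log=-}
step 8 deliver 2→1: 1={lead,b=7,log=-}
step 9 deliver 1→0: 0={foll,b=7,log=-}
step 10 deliver 0→1: —
step 11 timeout(1): 1={cand,b=10,log=-}
step 12 deliver 1→0: 0={foll,b=10,log=-}
step 13 deliver 1→2: 2={foll,b=10,log=-}
step 14 timeout(2): 2={cand,b=14,log=-}
step 15 timeout(2): 2={cand,b=17,log=-}
step 16 crash(0): 0={✗foll,b=10,log=-}
step 17 recover(0): 0={foll,b=10,log=-}
step 18 deliver 0→2: —
step 19 deliver 1→2: —

17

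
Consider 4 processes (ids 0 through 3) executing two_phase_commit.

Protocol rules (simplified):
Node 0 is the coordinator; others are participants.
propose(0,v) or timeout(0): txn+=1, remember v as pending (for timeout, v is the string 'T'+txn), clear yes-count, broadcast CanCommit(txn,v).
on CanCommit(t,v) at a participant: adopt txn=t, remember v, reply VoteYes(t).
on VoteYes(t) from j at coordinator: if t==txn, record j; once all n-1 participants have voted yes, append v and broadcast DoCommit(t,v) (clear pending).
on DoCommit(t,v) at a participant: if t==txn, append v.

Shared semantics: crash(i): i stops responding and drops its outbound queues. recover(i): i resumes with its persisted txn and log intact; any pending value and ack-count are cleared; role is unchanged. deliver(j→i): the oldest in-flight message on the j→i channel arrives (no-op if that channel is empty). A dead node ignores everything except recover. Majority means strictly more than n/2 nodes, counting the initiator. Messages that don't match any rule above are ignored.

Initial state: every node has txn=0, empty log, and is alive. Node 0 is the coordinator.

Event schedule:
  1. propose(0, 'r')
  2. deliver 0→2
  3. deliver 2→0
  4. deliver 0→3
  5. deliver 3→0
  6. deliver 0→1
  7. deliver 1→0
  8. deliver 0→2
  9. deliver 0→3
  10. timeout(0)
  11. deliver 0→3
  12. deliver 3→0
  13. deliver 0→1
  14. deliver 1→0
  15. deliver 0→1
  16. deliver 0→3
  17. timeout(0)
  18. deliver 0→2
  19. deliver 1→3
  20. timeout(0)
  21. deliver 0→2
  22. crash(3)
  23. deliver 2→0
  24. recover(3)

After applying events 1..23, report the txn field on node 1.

2

1. propose(0,'r'):  <0:coor t1 ->
2. deliver 0→2:  <2:part t1 ->
3. deliver 2→0:  nop
4. deliver 0→3:  <3:part t1 ->
5. deliver 3→0:  nop
6. deliver 0→1:  <1:part t1 ->
7. deliver 1→0:  <0:coor t1 r>
8. deliver 0→2:  <2:part t1 r>
9. deliver 0→3:  <3:part t1 r>
10. timeout(0):  <0:coor t2 r>
11. deliver 0→3:  <3:part t2 r>
12. deliver 3→0:  nop
13. deliver 0→1:  <1:part t1 r>
14. deliver 1→0:  nop
15. deliver 0→1:  <1:part t2 r>
16. deliver 0→3:  nop
17. timeout(0):  <0:coor t3 r>
18. deliver 0→2:  <2:part t2 r>
19. deliver 1→3:  nop
20. timeout(0):  <0:coor t4 r>
21. deliver 0→2:  <2:part t3 r>
22. crash(3):  <3:✗part t2 r>
23. deliver 2→0:  nop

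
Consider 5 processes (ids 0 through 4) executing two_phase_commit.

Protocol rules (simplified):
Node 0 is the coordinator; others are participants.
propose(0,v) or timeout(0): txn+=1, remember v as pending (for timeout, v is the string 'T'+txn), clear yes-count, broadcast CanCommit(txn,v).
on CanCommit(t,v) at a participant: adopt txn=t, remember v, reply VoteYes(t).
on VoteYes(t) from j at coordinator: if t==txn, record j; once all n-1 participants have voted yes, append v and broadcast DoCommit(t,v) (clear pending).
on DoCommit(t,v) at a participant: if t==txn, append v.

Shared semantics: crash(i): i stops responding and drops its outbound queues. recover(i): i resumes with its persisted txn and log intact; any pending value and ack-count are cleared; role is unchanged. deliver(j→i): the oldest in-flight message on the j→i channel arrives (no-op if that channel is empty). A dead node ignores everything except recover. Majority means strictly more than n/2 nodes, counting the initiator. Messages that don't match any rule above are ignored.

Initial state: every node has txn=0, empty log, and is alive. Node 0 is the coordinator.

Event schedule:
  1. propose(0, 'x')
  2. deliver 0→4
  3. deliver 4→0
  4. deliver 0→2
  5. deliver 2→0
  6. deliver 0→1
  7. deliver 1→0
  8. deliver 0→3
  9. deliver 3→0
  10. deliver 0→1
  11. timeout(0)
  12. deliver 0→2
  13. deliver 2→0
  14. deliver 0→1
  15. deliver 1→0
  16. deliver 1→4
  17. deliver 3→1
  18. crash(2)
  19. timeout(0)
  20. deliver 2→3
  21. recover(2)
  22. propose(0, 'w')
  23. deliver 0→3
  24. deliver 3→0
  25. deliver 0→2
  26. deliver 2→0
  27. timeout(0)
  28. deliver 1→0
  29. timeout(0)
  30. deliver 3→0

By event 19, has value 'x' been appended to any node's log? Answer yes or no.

yes

[1] propose(0,'x') → N0(coor t1 [-])
[2] deliver 0→4 → N4(part t1 [-])
[3] deliver 4→0 → ∅
[4] deliver 0→2 → N2(part t1 [-])
[5] deliver 2→0 → ∅
[6] deliver 0→1 → N1(part t1 [-])
[7] deliver 1→0 → ∅
[8] deliver 0→3 → N3(part t1 [-])
[9] deliver 3→0 → N0(coor t1 [x])
[10] deliver 0→1 → N1(part t1 [x])
[11] timeout(0) → N0(coor t2 [x])
[12] deliver 0→2 → N2(part t1 [x])
[13] deliver 2→0 → ∅
[14] deliver 0→1 → N1(part t2 [x])
[15] deliver 1→0 → ∅
[16] deliver 1→4 → ∅
[17] deliver 3→1 → ∅
[18] crash(2) → N2(✗part t1 [x])
[19] timeout(0) → N0(coor t3 [x])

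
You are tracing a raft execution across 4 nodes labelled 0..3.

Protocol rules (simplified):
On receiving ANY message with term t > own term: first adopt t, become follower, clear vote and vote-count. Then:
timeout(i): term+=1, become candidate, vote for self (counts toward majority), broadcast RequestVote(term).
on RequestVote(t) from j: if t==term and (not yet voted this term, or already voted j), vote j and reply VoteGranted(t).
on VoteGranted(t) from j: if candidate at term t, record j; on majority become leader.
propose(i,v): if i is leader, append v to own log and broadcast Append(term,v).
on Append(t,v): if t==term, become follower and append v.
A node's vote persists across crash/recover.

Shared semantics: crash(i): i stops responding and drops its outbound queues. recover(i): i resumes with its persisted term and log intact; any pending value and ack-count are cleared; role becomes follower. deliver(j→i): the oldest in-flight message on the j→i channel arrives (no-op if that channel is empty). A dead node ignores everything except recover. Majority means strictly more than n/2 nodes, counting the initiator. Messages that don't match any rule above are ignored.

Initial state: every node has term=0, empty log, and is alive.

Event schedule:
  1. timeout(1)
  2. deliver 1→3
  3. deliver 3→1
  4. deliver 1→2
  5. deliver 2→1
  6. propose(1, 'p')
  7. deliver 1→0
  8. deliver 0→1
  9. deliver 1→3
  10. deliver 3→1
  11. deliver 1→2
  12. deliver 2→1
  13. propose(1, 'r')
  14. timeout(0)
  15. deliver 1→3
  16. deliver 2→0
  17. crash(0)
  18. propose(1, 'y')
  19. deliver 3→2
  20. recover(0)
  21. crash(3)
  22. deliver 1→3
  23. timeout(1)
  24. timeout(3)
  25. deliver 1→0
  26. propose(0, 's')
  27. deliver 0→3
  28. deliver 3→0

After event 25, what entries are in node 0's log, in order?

e1 timeout(1): 1[cand,t=1,-]
e2 deliver 1→3: 3[foll,t=1,-]
e3 deliver 3→1: ·
e4 deliver 1→2: 2[foll,t=1,-]
e5 deliver 2→1: 1[lead,t=1,-]
e6 propose(1,'p'): 1[lead,t=1,p]
e7 deliver 1→0: 0[foll,t=1,-]
e8 deliver 0→1: ·
e9 deliver 1→3: 3[foll,t=1,p]
e10 deliver 3→1: ·
e11 deliver 1→2: 2[foll,t=1,p]
e12 deliver 2→1: ·
e13 propose(1,'r'): 1[lead,t=1,p,r]
e14 timeout(0): 0[cand,t=2,-]
e15 deliver 1→3: 3[foll,t=1,p,r]
e16 deliver 2→0: ·
e17 crash(0): 0[✗cand,t=2,-]
e18 propose(1,'y'): 1[lead,t=1,p,r,y]
e19 deliver 3→2: ·
e20 recover(0): 0[foll,t=2,-]
e21 crash(3): 3[✗foll,t=1,p,r]
e22 deliver 1→3: ·
e23 timeout(1): 1[cand,t=2,p,r,y]
e24 timeout(3): ·
e25 deliver 1→0: ·

empty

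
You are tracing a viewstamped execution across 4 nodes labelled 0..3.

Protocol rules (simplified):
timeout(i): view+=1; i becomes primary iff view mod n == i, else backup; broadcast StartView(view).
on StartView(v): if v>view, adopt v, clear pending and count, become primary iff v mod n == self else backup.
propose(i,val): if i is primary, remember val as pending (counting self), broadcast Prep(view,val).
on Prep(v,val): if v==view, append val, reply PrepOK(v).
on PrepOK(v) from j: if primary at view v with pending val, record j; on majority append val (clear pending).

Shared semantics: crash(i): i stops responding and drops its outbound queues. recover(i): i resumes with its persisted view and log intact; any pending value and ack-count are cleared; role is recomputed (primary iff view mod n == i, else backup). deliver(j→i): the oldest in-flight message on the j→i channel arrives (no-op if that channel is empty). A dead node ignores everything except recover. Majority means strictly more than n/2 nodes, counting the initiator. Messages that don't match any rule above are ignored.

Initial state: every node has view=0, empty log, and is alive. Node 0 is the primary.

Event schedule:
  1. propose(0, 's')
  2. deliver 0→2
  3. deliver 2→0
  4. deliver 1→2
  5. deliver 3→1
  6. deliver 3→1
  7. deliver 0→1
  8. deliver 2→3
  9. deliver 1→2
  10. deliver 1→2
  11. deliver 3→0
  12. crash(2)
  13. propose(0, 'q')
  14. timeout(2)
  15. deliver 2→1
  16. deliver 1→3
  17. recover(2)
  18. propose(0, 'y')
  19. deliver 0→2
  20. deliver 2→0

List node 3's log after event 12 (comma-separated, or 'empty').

[1] propose(0,'s') → ∅
[2] deliver 0→2 → N2(back v0 [s])
[3] deliver 2→0 → ∅
[4] deliver 1→2 → ∅
[5] deliver 3→1 → ∅
[6] deliver 3→1 → ∅
[7] deliver 0→1 → N1(back v0 [s])
[8] deliver 2→3 → ∅
[9] deliver 1→2 → ∅
[10] deliver 1→2 → ∅
[11] deliver 3→0 → ∅
[12] crash(2) → N2(✗back v0 [s])

empty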